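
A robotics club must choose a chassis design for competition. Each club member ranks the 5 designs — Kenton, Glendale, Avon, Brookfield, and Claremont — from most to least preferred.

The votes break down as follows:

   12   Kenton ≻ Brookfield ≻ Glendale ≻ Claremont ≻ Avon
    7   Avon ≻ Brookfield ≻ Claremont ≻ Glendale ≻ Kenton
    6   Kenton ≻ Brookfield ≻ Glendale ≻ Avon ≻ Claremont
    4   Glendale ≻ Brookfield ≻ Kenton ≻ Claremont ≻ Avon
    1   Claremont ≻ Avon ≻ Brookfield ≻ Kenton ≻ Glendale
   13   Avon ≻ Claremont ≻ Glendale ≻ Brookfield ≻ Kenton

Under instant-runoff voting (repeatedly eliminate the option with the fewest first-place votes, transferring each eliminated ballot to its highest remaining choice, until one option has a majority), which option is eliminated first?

Round 1: Avon 20, Kenton 18, Glendale 4, Claremont 1, Brookfield 0. Brookfield has the fewest and is eliminated.
Round 2: Avon 20, Kenton 18, Glendale 4, Claremont 1. Claremont has the fewest and is eliminated.
Round 3: Avon 21, Kenton 18, Glendale 4. Glendale has the fewest and is eliminated.
Round 4: Kenton 22, Avon 21. Kenton has a majority.

Brookfield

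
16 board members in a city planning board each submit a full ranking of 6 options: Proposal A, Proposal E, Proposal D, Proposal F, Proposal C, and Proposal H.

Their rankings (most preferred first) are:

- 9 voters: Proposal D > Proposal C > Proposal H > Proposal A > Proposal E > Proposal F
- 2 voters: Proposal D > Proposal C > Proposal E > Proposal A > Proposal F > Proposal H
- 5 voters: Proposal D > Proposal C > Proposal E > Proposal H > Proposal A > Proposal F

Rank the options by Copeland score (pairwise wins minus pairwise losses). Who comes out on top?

Proposal D

Pairwise results:
  Proposal A vs Proposal E: Proposal A wins 9–7.
  Proposal A vs Proposal D: Proposal D wins 16–0.
  Proposal A vs Proposal F: Proposal A wins 16–0.
  Proposal A vs Proposal C: Proposal C wins 16–0.
  Proposal A vs Proposal H: Proposal H wins 14–2.
  Proposal E vs Proposal D: Proposal D wins 16–0.
  Proposal E vs Proposal F: Proposal E wins 16–0.
  Proposal E vs Proposal C: Proposal C wins 16–0.
  Proposal E vs Proposal H: Proposal H wins 9–7.
  Proposal D vs Proposal F: Proposal D wins 16–0.
  Proposal D vs Proposal C: Proposal D wins 16–0.
  Proposal D vs Proposal H: Proposal D wins 16–0.
  Proposal F vs Proposal C: Proposal C wins 16–0.
  Proposal F vs Proposal H: Proposal H wins 14–2.
  Proposal C vs Proposal H: Proposal C wins 16–0.
Copeland scores (wins − losses):
  Proposal A: 2 − 3 = -1
  Proposal E: 1 − 4 = -3
  Proposal D: 5 − 0 = 5
  Proposal F: 0 − 5 = -5
  Proposal C: 4 − 1 = 3
  Proposal H: 3 − 2 = 1
Proposal D has the best Copeland score.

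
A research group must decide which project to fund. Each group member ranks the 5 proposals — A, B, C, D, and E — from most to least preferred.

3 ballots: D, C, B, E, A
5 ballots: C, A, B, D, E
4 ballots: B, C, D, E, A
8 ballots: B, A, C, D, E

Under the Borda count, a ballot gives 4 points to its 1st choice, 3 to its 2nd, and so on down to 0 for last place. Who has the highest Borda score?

B

Borda scores:
  A: 3·0 + 5·3 + 4·0 + 8·3 = 39
  B: 3·2 + 5·2 + 4·4 + 8·4 = 64
  C: 3·3 + 5·4 + 4·3 + 8·2 = 57
  D: 3·4 + 5·1 + 4·2 + 8·1 = 33
  E: 3·1 + 5·0 + 4·1 + 8·0 = 7
B has the highest total.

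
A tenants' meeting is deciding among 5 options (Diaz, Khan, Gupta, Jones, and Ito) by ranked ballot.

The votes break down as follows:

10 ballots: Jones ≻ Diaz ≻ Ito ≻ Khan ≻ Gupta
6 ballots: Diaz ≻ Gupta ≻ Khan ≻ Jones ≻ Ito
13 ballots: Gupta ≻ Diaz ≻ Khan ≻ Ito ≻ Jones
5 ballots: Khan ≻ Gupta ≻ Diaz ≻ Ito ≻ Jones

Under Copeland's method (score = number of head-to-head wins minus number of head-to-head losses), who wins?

Gupta

Pairwise results:
  Diaz vs Khan: Diaz wins 29–5.
  Diaz vs Gupta: Gupta wins 18–16.
  Diaz vs Jones: Diaz wins 24–10.
  Diaz vs Ito: Diaz wins 34–0.
  Khan vs Gupta: Gupta wins 19–15.
  Khan vs Jones: Khan wins 24–10.
  Khan vs Ito: Khan wins 24–10.
  Gupta vs Jones: Gupta wins 24–10.
  Gupta vs Ito: Gupta wins 24–10.
  Jones vs Ito: Ito wins 18–16.
Copeland scores (wins − losses):
  Diaz: 3 − 1 = 2
  Khan: 2 − 2 = 0
  Gupta: 4 − 0 = 4
  Jones: 0 − 4 = -4
  Ito: 1 − 3 = -2
Gupta has the best Copeland score.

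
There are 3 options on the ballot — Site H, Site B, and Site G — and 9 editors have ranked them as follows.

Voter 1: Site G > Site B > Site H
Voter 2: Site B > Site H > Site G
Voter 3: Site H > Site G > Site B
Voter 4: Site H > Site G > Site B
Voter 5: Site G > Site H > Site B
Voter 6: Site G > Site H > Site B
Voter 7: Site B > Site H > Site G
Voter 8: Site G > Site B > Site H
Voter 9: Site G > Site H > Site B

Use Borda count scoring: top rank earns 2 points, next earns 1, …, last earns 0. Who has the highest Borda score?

Site G

Borda scores:
  Site H: 0 + 1 + 2 + 2 + 1 + 1 + 1 + 0 + 1 = 9
  Site B: 1 + 2 + 0 + 0 + 0 + 0 + 2 + 1 + 0 = 6
  Site G: 2 + 0 + 1 + 1 + 2 + 2 + 0 + 2 + 2 = 12
Site G has the highest total.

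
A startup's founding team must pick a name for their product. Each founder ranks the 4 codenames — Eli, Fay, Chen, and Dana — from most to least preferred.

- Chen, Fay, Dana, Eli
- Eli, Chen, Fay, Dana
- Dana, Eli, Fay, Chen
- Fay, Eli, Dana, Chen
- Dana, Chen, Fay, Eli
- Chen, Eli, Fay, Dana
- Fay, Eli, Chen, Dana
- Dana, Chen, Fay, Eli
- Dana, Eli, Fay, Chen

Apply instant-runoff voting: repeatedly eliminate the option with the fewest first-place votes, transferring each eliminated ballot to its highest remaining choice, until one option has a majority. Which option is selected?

Round 1: Dana 4, Fay 2, Chen 2, Eli 1. Eli has the fewest and is eliminated.
Round 2: Dana 4, Chen 3, Fay 2. Fay has the fewest and is eliminated.
Round 3: Dana 5, Chen 4. Dana has a majority.

Dana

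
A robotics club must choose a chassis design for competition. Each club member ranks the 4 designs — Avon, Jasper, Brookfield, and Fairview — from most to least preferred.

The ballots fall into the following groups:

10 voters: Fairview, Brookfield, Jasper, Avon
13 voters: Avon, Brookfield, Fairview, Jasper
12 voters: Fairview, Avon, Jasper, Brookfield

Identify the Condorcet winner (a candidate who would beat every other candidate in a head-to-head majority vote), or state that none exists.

Fairview

Head-to-head results (35 voters total):
Avon vs Jasper: Avon wins 25–10.
Avon vs Brookfield: Avon wins 25–10.
Avon vs Fairview: Fairview wins 22–13.
Jasper vs Brookfield: Brookfield wins 23–12.
Jasper vs Fairview: Fairview wins 35–0.
Brookfield vs Fairview: Fairview wins 22–13.
Fairview beats each rival — Avon (22–13), Jasper (35–0), Brookfield (22–13) — so Fairview is the Condorcet winner.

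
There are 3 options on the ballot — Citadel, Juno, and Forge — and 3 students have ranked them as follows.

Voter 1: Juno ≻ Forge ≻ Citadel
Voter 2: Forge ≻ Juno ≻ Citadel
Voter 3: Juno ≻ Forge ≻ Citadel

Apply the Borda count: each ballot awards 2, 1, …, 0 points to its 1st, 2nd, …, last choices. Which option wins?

Juno

Borda scores:
  Citadel: 0 + 0 + 0 = 0
  Juno: 2 + 1 + 2 = 5
  Forge: 1 + 2 + 1 = 4
Juno has the highest total.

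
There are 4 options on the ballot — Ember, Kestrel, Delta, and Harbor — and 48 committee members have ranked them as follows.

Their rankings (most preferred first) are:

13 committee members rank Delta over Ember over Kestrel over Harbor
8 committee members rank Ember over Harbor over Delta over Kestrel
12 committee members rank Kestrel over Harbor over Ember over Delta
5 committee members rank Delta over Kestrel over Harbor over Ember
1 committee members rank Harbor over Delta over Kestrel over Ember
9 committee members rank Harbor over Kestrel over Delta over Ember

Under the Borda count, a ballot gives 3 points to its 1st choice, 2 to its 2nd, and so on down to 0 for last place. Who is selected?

Kestrel

Borda scores:
  Ember: 13·2 + 8·3 + 12·1 + 5·0 + 0 + 9·0 = 62
  Kestrel: 13·1 + 8·0 + 12·3 + 5·2 + 1 + 9·2 = 78
  Delta: 13·3 + 8·1 + 12·0 + 5·3 + 2 + 9·1 = 73
  Harbor: 13·0 + 8·2 + 12·2 + 5·1 + 3 + 9·3 = 75
Kestrel has the highest total.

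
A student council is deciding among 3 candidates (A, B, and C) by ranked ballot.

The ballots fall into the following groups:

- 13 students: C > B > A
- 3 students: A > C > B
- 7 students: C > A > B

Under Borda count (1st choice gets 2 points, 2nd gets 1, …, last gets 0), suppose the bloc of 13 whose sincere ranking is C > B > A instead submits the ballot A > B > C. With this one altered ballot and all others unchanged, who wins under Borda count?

Borda totals with the altered ballot: A 39, B 13, C 17.
The switch changes the winner from C to A.

A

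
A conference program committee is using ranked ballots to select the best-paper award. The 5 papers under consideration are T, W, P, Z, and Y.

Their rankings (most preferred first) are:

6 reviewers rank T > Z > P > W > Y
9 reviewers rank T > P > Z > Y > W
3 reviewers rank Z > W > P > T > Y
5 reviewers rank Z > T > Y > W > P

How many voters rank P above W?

15

Ballots ranking P above W: 6+9 = 15.
Ballots ranking W above P: 3+5 = 8.
So 15 of 23 voters prefer P to W.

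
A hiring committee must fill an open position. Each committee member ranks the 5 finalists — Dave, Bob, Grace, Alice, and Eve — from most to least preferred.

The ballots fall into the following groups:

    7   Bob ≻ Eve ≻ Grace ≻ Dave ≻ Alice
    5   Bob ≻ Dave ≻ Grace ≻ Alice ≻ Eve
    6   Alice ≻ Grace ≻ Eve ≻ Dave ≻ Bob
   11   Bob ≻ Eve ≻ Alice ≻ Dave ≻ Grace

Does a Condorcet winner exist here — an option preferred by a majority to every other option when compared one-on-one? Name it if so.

Bob

Head-to-head results (29 voters total):
Dave vs Bob: Bob wins 23–6.
Dave vs Grace: Dave wins 16–13.
Dave vs Alice: Alice wins 17–12.
Dave vs Eve: Eve wins 24–5.
Bob vs Grace: Bob wins 23–6.
Bob vs Alice: Bob wins 23–6.
Bob vs Eve: Bob wins 23–6.
Grace vs Alice: Alice wins 17–12.
Grace vs Eve: Eve wins 18–11.
Alice vs Eve: Eve wins 18–11.
Bob beats each rival — Dave (23–6), Grace (23–6), Alice (23–6), Eve (23–6) — so Bob is the Condorcet winner.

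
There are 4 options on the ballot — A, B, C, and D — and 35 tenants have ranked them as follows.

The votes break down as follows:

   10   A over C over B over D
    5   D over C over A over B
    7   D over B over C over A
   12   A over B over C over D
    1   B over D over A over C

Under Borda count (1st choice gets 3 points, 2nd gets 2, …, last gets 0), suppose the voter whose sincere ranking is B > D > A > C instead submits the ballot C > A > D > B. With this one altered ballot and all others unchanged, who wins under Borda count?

Borda totals with the altered ballot: A 73, B 48, C 52, D 37.
The winner is unchanged: still A.

A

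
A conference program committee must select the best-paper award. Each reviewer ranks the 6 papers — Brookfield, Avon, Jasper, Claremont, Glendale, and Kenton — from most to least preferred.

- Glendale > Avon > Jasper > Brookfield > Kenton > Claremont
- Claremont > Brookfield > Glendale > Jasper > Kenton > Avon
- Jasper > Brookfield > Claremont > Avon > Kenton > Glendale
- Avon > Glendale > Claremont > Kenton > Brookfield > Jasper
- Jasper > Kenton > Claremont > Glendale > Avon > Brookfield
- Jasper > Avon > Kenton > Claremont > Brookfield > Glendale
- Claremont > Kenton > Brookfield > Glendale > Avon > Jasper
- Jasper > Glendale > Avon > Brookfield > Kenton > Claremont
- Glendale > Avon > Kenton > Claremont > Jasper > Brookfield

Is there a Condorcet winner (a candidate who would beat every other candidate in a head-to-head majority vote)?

No

Head-to-head results (9 voters total):
Brookfield vs Avon: Avon wins 6–3.
Brookfield vs Jasper: Jasper wins 6–3.
Brookfield vs Claremont: Claremont wins 6–3.
Brookfield vs Glendale: Glendale wins 5–4.
Brookfield vs Kenton: Kenton wins 5–4.
Avon vs Jasper: Jasper wins 5–4.
Avon vs Claremont: Avon wins 5–4.
Avon vs Glendale: Glendale wins 6–3.
Avon vs Kenton: Avon wins 6–3.
Jasper vs Claremont: Jasper wins 5–4.
Jasper vs Glendale: Glendale wins 5–4.
Jasper vs Kenton: Jasper wins 6–3.
Claremont vs Glendale: Claremont wins 5–4.
Claremont vs Kenton: Kenton wins 5–4.
Glendale vs Kenton: Glendale wins 5–4.
No candidate beats all others: Avon beats Claremont beats Glendale beats Avon, a majority cycle.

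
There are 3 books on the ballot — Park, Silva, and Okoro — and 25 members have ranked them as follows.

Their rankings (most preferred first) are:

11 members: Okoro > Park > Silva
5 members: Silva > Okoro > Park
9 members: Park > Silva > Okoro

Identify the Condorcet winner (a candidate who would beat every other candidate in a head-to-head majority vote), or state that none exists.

Head-to-head results (25 voters total):
Park vs Silva: Park wins 20–5.
Park vs Okoro: Okoro wins 16–9.
Silva vs Okoro: Silva wins 14–11.
No candidate beats all others: Park beats Silva beats Okoro beats Park, a majority cycle.

None — there is no Condorcet winner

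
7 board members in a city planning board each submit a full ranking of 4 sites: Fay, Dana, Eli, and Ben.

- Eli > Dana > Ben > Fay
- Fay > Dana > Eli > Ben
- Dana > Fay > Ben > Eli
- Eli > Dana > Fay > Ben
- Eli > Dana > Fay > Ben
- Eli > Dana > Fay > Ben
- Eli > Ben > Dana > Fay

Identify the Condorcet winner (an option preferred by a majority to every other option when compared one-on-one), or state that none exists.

Eli

Head-to-head results (7 voters total):
Fay vs Dana: Dana wins 6–1.
Fay vs Eli: Eli wins 5–2.
Fay vs Ben: Fay wins 5–2.
Dana vs Eli: Eli wins 5–2.
Dana vs Ben: Dana wins 6–1.
Eli vs Ben: Eli wins 6–1.
Eli beats each rival — Fay (5–2), Dana (5–2), Ben (6–1) — so Eli is the Condorcet winner.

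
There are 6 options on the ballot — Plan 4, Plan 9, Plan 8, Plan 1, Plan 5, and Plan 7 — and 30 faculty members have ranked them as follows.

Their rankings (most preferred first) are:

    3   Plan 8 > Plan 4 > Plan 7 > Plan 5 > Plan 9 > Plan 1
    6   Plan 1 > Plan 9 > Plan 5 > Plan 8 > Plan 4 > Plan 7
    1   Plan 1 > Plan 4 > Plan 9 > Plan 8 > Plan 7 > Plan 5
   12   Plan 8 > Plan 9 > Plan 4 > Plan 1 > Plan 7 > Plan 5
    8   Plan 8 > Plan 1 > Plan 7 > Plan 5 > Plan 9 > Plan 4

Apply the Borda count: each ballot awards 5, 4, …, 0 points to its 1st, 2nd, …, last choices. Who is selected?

Plan 8

Borda scores:
  Plan 4: 3·4 + 6·1 + 4 + 12·3 + 8·0 = 58
  Plan 9: 3·1 + 6·4 + 3 + 12·4 + 8·1 = 86
  Plan 8: 3·5 + 6·2 + 2 + 12·5 + 8·5 = 129
  Plan 1: 3·0 + 6·5 + 5 + 12·2 + 8·4 = 91
  Plan 5: 3·2 + 6·3 + 0 + 12·0 + 8·2 = 40
  Plan 7: 3·3 + 6·0 + 1 + 12·1 + 8·3 = 46
Plan 8 has the highest total.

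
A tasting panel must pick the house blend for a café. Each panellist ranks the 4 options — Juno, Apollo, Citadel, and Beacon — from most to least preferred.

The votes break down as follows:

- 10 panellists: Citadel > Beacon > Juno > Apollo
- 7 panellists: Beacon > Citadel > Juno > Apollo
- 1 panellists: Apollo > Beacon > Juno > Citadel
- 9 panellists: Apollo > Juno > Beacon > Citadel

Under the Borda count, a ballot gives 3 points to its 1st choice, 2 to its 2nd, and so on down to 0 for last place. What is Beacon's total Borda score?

52

Borda scores:
  Juno: 10·1 + 7·1 + 1 + 9·2 = 36
  Apollo: 10·0 + 7·0 + 3 + 9·3 = 30
  Citadel: 10·3 + 7·2 + 0 + 9·0 = 44
  Beacon: 10·2 + 7·3 + 2 + 9·1 = 52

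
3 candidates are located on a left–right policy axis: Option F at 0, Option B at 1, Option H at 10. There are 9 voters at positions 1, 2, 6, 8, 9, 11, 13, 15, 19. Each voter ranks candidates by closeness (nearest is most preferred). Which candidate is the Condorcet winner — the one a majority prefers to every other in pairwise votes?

With single-peaked preferences on a line, the Condorcet winner is the candidate closest to the median voter.
The median voter (position 9) is closest to Option H at 10.
Check: Option H vs Option B — voters closer to Option H: 7 of 9.

Option H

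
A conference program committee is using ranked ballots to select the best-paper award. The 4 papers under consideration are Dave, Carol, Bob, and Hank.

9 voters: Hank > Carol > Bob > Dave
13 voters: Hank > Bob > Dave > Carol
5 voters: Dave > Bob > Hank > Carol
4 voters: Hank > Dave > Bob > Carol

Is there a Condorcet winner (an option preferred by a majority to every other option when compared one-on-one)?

Yes

Head-to-head results (31 voters total):
Dave vs Carol: Dave wins 22–9.
Dave vs Bob: Bob wins 22–9.
Dave vs Hank: Hank wins 26–5.
Carol vs Bob: Bob wins 22–9.
Carol vs Hank: Hank wins 31–0.
Bob vs Hank: Hank wins 26–5.
Hank beats each rival — Dave (26–5), Carol (31–0), Bob (26–5) — so Hank is the Condorcet winner.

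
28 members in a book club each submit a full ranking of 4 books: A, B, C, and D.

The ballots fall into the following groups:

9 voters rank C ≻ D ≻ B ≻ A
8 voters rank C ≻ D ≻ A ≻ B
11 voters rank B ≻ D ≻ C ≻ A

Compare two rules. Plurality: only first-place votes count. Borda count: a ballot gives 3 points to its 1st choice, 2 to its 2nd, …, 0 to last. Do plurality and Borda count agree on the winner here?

Yes

Plurality first-place counts: A 0, B 11, C 17, D 0 → C.
Borda totals: A 8, B 42, C 62, D 56 → C.
The two rules agree on C.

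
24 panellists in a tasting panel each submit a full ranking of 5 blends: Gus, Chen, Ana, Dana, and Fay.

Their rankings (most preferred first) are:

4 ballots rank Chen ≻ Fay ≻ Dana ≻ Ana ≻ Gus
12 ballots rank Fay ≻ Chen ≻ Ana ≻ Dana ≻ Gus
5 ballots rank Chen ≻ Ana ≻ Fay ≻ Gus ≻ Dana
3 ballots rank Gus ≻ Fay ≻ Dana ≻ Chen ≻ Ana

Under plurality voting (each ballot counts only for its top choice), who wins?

Fay

First-place vote totals:
  Gus: 3
  Chen: 9
  Ana: 0
  Dana: 0
  Fay: 12
Fay has the most first-place votes.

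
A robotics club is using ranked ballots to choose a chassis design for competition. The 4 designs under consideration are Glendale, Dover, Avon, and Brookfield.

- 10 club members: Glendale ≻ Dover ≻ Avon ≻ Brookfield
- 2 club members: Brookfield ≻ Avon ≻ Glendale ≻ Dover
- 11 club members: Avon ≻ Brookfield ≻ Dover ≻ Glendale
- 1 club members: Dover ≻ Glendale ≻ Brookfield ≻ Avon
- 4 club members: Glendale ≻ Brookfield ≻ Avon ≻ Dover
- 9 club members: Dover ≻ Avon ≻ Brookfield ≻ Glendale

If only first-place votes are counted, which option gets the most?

First-place vote totals:
  Glendale: 14
  Dover: 10
  Avon: 11
  Brookfield: 2
Glendale has the most first-place votes.

Glendale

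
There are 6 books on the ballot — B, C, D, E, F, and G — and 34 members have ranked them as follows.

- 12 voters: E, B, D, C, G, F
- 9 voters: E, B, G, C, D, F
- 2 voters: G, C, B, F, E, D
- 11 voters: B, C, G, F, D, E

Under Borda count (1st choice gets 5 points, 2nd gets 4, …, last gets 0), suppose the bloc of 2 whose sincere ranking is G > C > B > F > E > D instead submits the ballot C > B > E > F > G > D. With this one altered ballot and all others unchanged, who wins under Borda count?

B

Borda totals with the altered ballot: B 147, C 96, D 56, E 111, F 26, G 74.
The winner is unchanged: still B.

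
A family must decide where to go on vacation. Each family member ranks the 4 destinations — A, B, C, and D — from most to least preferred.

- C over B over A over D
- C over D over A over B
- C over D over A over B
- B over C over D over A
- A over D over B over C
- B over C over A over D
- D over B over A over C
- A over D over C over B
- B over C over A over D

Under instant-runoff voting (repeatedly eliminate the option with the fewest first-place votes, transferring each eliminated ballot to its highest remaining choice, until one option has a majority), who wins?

Round 1: B 3, C 3, A 2, D 1. D has the fewest and is eliminated.
Round 2: B 4, C 3, A 2. A has the fewest and is eliminated.
Round 3: B 5, C 4. B has a majority.

B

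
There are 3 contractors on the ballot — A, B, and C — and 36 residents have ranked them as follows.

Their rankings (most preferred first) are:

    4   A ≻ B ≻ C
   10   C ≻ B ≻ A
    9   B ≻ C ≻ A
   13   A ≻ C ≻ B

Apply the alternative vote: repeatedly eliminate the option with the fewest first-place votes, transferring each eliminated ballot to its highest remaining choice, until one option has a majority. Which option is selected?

C

Round 1: A 17, C 10, B 9. B has the fewest and is eliminated.
Round 2: C 19, A 17. C has a majority.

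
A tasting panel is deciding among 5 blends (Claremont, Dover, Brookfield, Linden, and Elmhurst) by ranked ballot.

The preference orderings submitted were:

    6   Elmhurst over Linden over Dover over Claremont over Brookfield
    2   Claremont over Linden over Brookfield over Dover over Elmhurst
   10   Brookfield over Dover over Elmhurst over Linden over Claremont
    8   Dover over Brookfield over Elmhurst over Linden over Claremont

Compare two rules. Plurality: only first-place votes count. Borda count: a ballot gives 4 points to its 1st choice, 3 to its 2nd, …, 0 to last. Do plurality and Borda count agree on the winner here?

Plurality first-place counts: Claremont 2, Dover 8, Brookfield 10, Linden 0, Elmhurst 6 → Brookfield.
Borda totals: Claremont 14, Dover 76, Brookfield 68, Linden 42, Elmhurst 60 → Dover.
The two rules disagree: plurality picks Brookfield, Borda picks Dover.

No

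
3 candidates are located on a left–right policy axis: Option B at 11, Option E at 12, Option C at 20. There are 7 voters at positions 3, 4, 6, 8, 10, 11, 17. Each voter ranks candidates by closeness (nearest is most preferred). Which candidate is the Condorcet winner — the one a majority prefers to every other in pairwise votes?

Option B

With single-peaked preferences on a line, the Condorcet winner is the candidate closest to the median voter.
The median voter (position 8) is closest to Option B at 11.
Check: Option B vs Option E — voters closer to Option B: 6 of 7.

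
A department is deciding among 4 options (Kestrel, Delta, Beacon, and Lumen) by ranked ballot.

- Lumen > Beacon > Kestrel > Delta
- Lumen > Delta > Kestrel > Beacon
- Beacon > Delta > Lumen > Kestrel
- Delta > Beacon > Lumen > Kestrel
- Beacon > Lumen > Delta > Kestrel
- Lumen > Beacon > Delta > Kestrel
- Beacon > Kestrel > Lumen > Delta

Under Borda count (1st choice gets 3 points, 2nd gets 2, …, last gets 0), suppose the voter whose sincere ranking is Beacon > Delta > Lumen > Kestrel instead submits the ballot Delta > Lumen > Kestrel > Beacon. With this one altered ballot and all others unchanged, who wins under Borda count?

Borda totals with the altered ballot: Kestrel 5, Delta 10, Beacon 12, Lumen 15.
The switch changes the winner from Beacon to Lumen.

Lumen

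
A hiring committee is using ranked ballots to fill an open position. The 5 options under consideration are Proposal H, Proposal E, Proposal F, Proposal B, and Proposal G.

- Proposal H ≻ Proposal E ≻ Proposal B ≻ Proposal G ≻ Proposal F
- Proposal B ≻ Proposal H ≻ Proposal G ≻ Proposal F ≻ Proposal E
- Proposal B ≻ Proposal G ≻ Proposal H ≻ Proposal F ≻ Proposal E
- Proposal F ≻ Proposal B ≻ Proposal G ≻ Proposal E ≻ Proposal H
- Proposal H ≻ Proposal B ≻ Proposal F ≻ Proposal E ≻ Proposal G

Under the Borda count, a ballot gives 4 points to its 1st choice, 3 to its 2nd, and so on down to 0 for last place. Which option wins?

Borda scores:
  Proposal H: 4 + 3 + 2 + 0 + 4 = 13
  Proposal E: 3 + 0 + 0 + 1 + 1 = 5
  Proposal F: 0 + 1 + 1 + 4 + 2 = 8
  Proposal B: 2 + 4 + 4 + 3 + 3 = 16
  Proposal G: 1 + 2 + 3 + 2 + 0 = 8
Proposal B has the highest total.

Proposal B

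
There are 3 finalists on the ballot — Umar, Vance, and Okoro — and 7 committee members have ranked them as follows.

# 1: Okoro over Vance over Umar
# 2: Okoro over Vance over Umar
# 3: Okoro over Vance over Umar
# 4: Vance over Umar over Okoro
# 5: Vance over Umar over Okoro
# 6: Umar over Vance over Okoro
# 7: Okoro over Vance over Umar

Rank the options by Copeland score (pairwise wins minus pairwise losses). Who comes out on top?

Pairwise results:
  Umar vs Vance: Vance wins 6–1.
  Umar vs Okoro: Okoro wins 4–3.
  Vance vs Okoro: Okoro wins 4–3.
Copeland scores (wins − losses):
  Umar: 0 − 2 = -2
  Vance: 1 − 1 = 0
  Okoro: 2 − 0 = 2
Okoro has the best Copeland score.

Okoro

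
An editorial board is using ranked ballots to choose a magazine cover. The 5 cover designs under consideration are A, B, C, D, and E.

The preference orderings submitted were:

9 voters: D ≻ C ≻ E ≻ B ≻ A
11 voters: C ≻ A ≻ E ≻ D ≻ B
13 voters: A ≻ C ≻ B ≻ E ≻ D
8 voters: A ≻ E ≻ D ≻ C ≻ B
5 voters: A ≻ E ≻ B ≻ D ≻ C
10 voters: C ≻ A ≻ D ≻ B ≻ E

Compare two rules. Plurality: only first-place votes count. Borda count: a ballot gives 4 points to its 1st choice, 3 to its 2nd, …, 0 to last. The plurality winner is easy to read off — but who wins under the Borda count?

Plurality first-place counts: A 26, B 0, C 21, D 9, E 0 → A.
Borda totals: A 167, B 55, C 158, D 88, E 92 → A.

A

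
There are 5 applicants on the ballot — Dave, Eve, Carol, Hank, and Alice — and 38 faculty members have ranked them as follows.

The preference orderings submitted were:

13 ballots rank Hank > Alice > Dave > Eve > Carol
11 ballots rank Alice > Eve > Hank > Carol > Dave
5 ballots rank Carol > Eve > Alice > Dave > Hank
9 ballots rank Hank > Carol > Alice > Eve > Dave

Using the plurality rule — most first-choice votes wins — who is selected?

First-place vote totals:
  Dave: 0
  Eve: 0
  Carol: 5
  Hank: 22
  Alice: 11
Hank has the most first-place votes.

Hank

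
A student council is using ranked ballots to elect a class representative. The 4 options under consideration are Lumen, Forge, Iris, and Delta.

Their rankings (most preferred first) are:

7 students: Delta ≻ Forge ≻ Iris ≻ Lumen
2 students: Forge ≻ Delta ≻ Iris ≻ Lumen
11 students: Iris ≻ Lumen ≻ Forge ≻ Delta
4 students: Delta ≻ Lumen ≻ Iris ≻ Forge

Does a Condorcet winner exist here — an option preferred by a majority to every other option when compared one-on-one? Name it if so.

Head-to-head results (24 voters total):
Lumen vs Forge: Lumen wins 15–9.
Lumen vs Iris: Iris wins 20–4.
Lumen vs Delta: Delta wins 13–11.
Forge vs Iris: Iris wins 15–9.
Forge vs Delta: Forge wins 13–11.
Iris vs Delta: Delta wins 13–11.
No candidate beats all others: Lumen beats Forge beats Delta beats Lumen, a majority cycle.

None — there is no Condorcet winner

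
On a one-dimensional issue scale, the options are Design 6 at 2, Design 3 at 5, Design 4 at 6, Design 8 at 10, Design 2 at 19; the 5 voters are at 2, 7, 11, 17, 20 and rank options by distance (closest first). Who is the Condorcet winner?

With single-peaked preferences on a line, the Condorcet winner is the candidate closest to the median voter.
The median voter (position 11) is closest to Design 8 at 10.
Check: Design 8 vs Design 6 — voters closer to Design 8: 4 of 5.

Design 8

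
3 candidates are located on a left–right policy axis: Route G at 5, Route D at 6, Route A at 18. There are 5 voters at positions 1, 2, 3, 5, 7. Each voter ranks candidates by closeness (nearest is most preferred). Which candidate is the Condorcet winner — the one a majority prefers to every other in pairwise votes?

With single-peaked preferences on a line, the Condorcet winner is the candidate closest to the median voter.
The median voter (position 3) is closest to Route G at 5.
Check: Route G vs Route A — voters closer to Route G: 5 of 5.

Route G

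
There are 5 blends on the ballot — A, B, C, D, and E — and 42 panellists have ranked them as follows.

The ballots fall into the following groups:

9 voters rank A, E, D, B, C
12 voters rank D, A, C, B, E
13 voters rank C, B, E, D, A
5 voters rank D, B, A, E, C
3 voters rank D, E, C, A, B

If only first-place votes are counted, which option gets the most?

D

First-place vote totals:
  A: 9
  B: 0
  C: 13
  D: 20
  E: 0
D has the most first-place votes.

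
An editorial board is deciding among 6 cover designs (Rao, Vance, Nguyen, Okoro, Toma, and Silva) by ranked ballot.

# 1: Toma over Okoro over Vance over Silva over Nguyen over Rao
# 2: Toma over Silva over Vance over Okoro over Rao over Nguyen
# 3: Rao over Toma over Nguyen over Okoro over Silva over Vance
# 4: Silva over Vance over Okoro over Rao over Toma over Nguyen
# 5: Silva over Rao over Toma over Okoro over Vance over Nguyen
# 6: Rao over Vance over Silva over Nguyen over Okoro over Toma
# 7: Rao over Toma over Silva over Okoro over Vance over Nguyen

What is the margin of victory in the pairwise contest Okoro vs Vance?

Ballots ranking Okoro above Vance: 4.
Ballots ranking Vance above Okoro: 3.
Okoro wins 4–3, a margin of 1.

1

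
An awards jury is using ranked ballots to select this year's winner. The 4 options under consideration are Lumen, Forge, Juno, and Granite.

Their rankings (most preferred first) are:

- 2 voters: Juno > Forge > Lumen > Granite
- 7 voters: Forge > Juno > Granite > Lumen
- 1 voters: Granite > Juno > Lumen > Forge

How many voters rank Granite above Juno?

Ballots ranking Granite above Juno: 1.
Ballots ranking Juno above Granite: 2+7 = 9.
So 1 of 10 voters prefer Granite to Juno.

1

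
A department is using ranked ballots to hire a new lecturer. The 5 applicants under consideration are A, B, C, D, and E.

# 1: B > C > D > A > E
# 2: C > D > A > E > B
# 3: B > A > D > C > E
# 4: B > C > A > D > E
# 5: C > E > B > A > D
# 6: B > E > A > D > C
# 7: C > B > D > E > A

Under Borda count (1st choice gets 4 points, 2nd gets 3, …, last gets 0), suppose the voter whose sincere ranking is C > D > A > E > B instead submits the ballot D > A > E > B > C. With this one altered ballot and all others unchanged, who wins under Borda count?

B

Borda totals with the altered ballot: A 12, B 22, C 15, D 12, E 9.
The winner is unchanged: still B.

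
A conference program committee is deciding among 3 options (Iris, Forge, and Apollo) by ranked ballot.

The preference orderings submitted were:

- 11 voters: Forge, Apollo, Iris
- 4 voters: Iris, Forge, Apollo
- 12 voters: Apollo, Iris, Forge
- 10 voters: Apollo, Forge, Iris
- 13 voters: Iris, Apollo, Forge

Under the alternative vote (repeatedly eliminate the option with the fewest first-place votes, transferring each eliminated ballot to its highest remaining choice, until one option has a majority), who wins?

Apollo

Round 1: Apollo 22, Iris 17, Forge 11. Forge has the fewest and is eliminated.
Round 2: Apollo 33, Iris 17. Apollo has a majority.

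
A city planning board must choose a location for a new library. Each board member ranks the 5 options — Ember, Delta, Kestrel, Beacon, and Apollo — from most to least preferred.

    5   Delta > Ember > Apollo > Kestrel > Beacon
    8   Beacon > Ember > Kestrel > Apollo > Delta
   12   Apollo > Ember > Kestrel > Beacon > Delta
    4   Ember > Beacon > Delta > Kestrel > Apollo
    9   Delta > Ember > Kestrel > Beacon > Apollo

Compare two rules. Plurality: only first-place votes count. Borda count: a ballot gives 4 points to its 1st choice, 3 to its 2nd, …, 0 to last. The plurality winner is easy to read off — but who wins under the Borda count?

Plurality first-place counts: Ember 4, Delta 14, Kestrel 0, Beacon 8, Apollo 12 → Delta.
Borda totals: Ember 118, Delta 64, Kestrel 67, Beacon 65, Apollo 66 → Ember.

Ember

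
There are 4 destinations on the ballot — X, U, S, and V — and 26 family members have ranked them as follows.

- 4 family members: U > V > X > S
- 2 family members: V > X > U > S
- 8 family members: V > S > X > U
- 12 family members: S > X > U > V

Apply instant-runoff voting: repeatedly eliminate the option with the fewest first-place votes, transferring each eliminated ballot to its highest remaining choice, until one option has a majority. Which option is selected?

Round 1: S 12, V 10, U 4, X 0. X has the fewest and is eliminated.
Round 2: S 12, V 10, U 4. U has the fewest and is eliminated.
Round 3: V 14, S 12. V has a majority.

V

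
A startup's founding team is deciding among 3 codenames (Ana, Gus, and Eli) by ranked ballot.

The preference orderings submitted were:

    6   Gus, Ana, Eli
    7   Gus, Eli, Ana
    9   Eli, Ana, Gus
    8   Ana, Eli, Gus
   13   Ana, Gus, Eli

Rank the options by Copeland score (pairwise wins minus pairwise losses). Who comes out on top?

Pairwise results:
  Ana vs Gus: Ana wins 30–13.
  Ana vs Eli: Ana wins 27–16.
  Gus vs Eli: Gus wins 26–17.
Copeland scores (wins − losses):
  Ana: 2 − 0 = 2
  Gus: 1 − 1 = 0
  Eli: 0 − 2 = -2
Ana has the best Copeland score.

Ana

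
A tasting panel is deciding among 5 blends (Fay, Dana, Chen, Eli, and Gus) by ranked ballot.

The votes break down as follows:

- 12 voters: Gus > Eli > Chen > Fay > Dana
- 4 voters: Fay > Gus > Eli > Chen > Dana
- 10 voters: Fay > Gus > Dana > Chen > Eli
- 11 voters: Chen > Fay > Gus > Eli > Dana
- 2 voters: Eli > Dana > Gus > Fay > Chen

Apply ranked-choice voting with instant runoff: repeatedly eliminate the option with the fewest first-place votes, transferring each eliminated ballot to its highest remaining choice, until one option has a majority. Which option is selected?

Round 1: Fay 14, Gus 12, Chen 11, Eli 2, Dana 0. Dana has the fewest and is eliminated.
Round 2: Fay 14, Gus 12, Chen 11, Eli 2. Eli has the fewest and is eliminated.
Round 3: Fay 14, Gus 14, Chen 11. Chen has the fewest and is eliminated.
Round 4: Fay 25, Gus 14. Fay has a majority.

Fay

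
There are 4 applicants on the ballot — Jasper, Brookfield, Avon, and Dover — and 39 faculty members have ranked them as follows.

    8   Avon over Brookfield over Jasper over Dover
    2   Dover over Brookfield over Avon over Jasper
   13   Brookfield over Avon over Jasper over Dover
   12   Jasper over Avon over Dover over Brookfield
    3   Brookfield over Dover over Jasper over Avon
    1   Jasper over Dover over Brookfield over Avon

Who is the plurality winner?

Brookfield

First-place vote totals:
  Jasper: 13
  Brookfield: 16
  Avon: 8
  Dover: 2
Brookfield has the most first-place votes.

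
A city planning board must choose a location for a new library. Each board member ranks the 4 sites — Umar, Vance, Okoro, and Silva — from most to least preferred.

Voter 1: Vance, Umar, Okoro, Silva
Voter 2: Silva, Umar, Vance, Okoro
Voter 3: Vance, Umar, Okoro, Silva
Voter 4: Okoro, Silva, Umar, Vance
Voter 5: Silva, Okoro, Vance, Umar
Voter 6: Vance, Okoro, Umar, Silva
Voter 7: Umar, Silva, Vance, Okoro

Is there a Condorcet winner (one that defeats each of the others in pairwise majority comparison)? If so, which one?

None — there is no Condorcet winner

Head-to-head results (7 voters total):
Umar vs Vance: Vance wins 4–3.
Umar vs Okoro: Umar wins 4–3.
Umar vs Silva: Umar wins 4–3.
Vance vs Okoro: Vance wins 5–2.
Vance vs Silva: Silva wins 4–3.
Okoro vs Silva: Okoro wins 4–3.
No candidate beats all others: Umar beats Silva beats Vance beats Umar, a majority cycle.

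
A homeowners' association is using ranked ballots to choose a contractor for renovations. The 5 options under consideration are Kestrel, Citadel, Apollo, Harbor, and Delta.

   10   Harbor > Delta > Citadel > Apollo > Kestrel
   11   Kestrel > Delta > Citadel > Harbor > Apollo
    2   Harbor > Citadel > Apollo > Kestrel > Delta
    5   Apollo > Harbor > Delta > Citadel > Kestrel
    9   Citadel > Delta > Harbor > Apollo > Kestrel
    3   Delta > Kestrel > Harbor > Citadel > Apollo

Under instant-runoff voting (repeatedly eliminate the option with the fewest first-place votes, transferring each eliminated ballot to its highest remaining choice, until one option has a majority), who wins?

Round 1: Harbor 12, Kestrel 11, Citadel 9, Apollo 5, Delta 3. Delta has the fewest and is eliminated.
Round 2: Kestrel 14, Harbor 12, Citadel 9, Apollo 5. Apollo has the fewest and is eliminated.
Round 3: Harbor 17, Kestrel 14, Citadel 9. Citadel has the fewest and is eliminated.
Round 4: Harbor 26, Kestrel 14. Harbor has a majority.

Harbor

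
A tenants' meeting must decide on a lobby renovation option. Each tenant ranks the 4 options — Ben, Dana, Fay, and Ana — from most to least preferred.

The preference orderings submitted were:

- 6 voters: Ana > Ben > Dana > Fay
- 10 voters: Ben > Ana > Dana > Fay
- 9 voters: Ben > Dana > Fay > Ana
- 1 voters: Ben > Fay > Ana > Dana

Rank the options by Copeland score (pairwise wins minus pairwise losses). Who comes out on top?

Pairwise results:
  Ben vs Dana: Ben wins 26–0.
  Ben vs Fay: Ben wins 26–0.
  Ben vs Ana: Ben wins 20–6.
  Dana vs Fay: Dana wins 25–1.
  Dana vs Ana: Ana wins 17–9.
  Fay vs Ana: Ana wins 16–10.
Copeland scores (wins − losses):
  Ben: 3 − 0 = 3
  Dana: 1 − 2 = -1
  Fay: 0 − 3 = -3
  Ana: 2 − 1 = 1
Ben has the best Copeland score.

Ben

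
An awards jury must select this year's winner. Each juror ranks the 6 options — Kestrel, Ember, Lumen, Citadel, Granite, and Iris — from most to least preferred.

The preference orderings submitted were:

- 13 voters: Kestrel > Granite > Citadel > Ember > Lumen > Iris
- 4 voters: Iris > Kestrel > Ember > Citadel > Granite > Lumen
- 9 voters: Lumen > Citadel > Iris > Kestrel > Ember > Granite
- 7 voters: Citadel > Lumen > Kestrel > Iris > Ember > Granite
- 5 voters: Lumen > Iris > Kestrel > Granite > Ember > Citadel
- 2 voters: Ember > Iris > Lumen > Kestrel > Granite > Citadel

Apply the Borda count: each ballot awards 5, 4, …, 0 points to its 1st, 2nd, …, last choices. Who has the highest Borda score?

Kestrel

Borda scores:
  Kestrel: 13·5 + 4·4 + 9·2 + 7·3 + 5·3 + 2·2 = 139
  Ember: 13·2 + 4·3 + 9·1 + 7·1 + 5·1 + 2·5 = 69
  Lumen: 13·1 + 4·0 + 9·5 + 7·4 + 5·5 + 2·3 = 117
  Citadel: 13·3 + 4·2 + 9·4 + 7·5 + 5·0 + 2·0 = 118
  Granite: 13·4 + 4·1 + 9·0 + 7·0 + 5·2 + 2·1 = 68
  Iris: 13·0 + 4·5 + 9·3 + 7·2 + 5·4 + 2·4 = 89
Kestrel has the highest total.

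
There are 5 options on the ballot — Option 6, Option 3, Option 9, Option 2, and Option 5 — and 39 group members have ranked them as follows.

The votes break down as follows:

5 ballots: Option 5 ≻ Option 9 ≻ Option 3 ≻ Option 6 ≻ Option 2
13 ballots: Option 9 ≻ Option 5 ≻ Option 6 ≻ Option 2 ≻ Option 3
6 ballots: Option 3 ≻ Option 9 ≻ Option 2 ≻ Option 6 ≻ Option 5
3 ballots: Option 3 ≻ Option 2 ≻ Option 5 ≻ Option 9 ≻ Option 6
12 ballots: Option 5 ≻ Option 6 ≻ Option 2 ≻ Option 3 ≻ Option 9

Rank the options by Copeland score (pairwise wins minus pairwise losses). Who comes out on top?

Pairwise results:
  Option 6 vs Option 3: Option 6 wins 25–14.
  Option 6 vs Option 9: Option 9 wins 27–12.
  Option 6 vs Option 2: Option 6 wins 30–9.
  Option 6 vs Option 5: Option 5 wins 33–6.
  Option 3 vs Option 9: Option 3 wins 21–18.
  Option 3 vs Option 2: Option 2 wins 25–14.
  Option 3 vs Option 5: Option 5 wins 30–9.
  Option 9 vs Option 2: Option 9 wins 24–15.
  Option 9 vs Option 5: Option 5 wins 20–19.
  Option 2 vs Option 5: Option 5 wins 30–9.
Copeland scores (wins − losses):
  Option 6: 2 − 2 = 0
  Option 3: 1 − 3 = -2
  Option 9: 2 − 2 = 0
  Option 2: 1 − 3 = -2
  Option 5: 4 − 0 = 4
Option 5 has the best Copeland score.

Option 5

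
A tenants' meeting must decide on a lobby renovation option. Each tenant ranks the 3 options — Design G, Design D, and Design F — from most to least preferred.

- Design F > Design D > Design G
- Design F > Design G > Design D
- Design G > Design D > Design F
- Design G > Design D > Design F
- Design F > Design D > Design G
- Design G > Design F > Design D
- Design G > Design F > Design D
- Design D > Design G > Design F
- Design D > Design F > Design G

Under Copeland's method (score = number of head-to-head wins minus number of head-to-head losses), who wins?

Design G

Pairwise results:
  Design G vs Design D: Design G wins 5–4.
  Design G vs Design F: Design G wins 5–4.
  Design D vs Design F: Design F wins 5–4.
Copeland scores (wins − losses):
  Design G: 2 − 0 = 2
  Design D: 0 − 2 = -2
  Design F: 1 − 1 = 0
Design G has the best Copeland score.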